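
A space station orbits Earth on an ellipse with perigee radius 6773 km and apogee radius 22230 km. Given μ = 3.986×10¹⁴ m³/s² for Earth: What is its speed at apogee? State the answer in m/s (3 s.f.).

v ≈ 2890 m/s

Semi-major axis a = (r_p + r_a)/2 = 14502 km = 1.450×10⁷ m.
Vis-viva: v² = μ(2/r − 1/a) = 3.986×10¹⁴ × (8.997×10⁻⁸ − 6.896×10⁻⁸) = 8.375×10⁶ m²/s².
v = 2894 m/s.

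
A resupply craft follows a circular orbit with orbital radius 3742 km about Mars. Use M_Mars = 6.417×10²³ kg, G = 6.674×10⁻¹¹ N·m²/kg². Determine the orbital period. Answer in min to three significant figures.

μ = GM = 6.674×10⁻¹¹ × 6.417×10²³ = 4.283×10¹³ m³/s².
r = 3742 km = 3.742×10⁶ m.
Kepler's third law: T = 2π√(r³/μ) = 2π√((3.742×10⁶)³ / 4.283×10¹³).
r³/μ = 1.223×10⁶ s², so T = 2π × 1.106×10³ = 6.950×10³ s.
Converting: 6.950×10³ s ÷ 60.00 = 115.8 min.

T ≈ 116 min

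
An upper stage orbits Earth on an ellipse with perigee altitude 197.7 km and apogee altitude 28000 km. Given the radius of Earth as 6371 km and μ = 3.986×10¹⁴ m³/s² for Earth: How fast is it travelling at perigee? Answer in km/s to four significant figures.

v ≈ 10.09 km/s

r_p = 6371 + 197.7 = 6568.7 km = 6.5687×10⁶ m.
r_a = 6371 + 28000 = 34371 km = 3.4371×10⁷ m.
Semi-major axis a = (r_p + r_a)/2 = 20470 km = 2.047×10⁷ m.
Vis-viva: v² = μ(2/r − 1/a) = 3.986×10¹⁴ × (3.045×10⁻⁷ − 4.885×10⁻⁸) = 1.019×10⁸ m²/s².
v = 10090 m/s = 10.09 km/s.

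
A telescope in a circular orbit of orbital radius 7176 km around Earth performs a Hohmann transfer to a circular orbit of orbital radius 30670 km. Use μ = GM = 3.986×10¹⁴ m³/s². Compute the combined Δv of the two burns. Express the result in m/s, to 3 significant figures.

r₁ = 7176 km = 7.176×10⁶ m.
r₂ = 30670 km = 3.067×10⁷ m.
Transfer ellipse a_t = (r₁ + r₂)/2 = 1.892×10⁷ m.
At r₁: circular v_c1 = √(μ/r₁) = 7453 m/s; transfer-perigee v_p = √[μ(2/r₁ − 1/a_t)] = 9488 m/s.
Δv₁ = v_p − v_c1 = 2035 m/s.
At r₂: circular v_c2 = √(μ/r₂) = 3605 m/s; transfer-apogee v_a = √[μ(2/r₂ − 1/a_t)] = 2220 m/s.
Δv₂ = v_c2 − v_a = 1385 m/s.
Total Δv = Δv₁ + Δv₂ = 3420 m/s.

Δv_total ≈ 3420 m/s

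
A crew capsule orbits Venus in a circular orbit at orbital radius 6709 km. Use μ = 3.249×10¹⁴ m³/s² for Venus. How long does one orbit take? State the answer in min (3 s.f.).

r = 6709 km = 6.709×10⁶ m.
Kepler's third law: T = 2π√(r³/μ) = 2π√((6.709×10⁶)³ / 3.249×10¹⁴).
r³/μ = 9.294×10⁵ s², so T = 2π × 9.641×10² = 6.057×10³ s.
Converting: 6.057×10³ s ÷ 60.00 = 101.0 min.

T ≈ 101 min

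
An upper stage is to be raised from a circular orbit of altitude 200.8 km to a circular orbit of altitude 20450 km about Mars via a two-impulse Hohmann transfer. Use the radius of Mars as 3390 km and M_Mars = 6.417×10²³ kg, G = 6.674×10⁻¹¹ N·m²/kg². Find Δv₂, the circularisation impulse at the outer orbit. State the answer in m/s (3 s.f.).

Δv ≈ 655 m/s

μ = GM = 6.674×10⁻¹¹ × 6.417×10²³ = 4.283×10¹³ m³/s².
r₁ = 3390 + 200.8 = 3590.8 km = 3.5908×10⁶ m.
r₂ = 3390 + 20450 = 23840 km = 2.3840×10⁷ m.
Transfer ellipse a_t = (r₁ + r₂)/2 = 1.372×10⁷ m.
At r₁: circular v_c1 = √(μ/r₁) = 3454 m/s; transfer-periapsis v_p = √[μ(2/r₁ − 1/a_t)] = 4553 m/s.
At r₂: circular v_c2 = √(μ/r₂) = 1340 m/s; transfer-apoapsis v_a = √[μ(2/r₂ − 1/a_t)] = 685.8 m/s.
Δv₂ = v_c2 − v_a = 654.5 m/s.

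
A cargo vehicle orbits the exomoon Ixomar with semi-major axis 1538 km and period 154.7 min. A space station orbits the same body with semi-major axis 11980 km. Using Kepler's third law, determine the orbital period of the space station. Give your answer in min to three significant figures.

T₂ ≈ 3360 min

Kepler's third law: T² ∝ a³, so T₂ = T₁ (a₂/a₁)^(3/2).
a₂/a₁ = 7.789, (a₂/a₁)^(3/2) = 21.74.
T₂ = 154.7 × 21.74 = 3363 min.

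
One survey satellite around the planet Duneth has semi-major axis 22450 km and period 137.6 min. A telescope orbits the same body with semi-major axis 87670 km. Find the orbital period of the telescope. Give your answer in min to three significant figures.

Kepler's third law: T² ∝ a³, so T₂ = T₁ (a₂/a₁)^(3/2).
a₂/a₁ = 3.905, (a₂/a₁)^(3/2) = 7.717.
T₂ = 137.6 × 7.717 = 1062 min.

T₂ ≈ 1060 min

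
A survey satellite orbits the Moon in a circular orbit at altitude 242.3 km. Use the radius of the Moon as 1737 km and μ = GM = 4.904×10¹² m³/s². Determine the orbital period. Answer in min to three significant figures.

r = 1737 + 242.3 = 1979.3 km = 1.9793×10⁶ m.
Kepler's third law: T = 2π√(r³/μ) = 2π√((1.979×10⁶)³ / 4.904×10¹²).
r³/μ = 1.581×10⁶ s², so T = 2π × 1.257×10³ = 7.901×10³ s.
Converting: 7.901×10³ s ÷ 60.00 = 131.7 min.

T ≈ 132 min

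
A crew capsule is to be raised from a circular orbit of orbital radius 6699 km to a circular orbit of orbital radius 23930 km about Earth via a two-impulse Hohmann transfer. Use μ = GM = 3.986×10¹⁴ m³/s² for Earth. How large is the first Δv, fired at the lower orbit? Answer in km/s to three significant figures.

Δv ≈ 1.93 km/s

r₁ = 6699 km = 6.699×10⁶ m.
r₂ = 23930 km = 2.393×10⁷ m.
Transfer ellipse a_t = (r₁ + r₂)/2 = 1.531×10⁷ m.
At r₁: circular v_c1 = √(μ/r₁) = 7714 m/s; transfer-perigee v_p = √[μ(2/r₁ − 1/a_t)] = 9642 m/s.
Δv₁ = v_p − v_c1 = 1929 m/s.
= 1.929 km/s.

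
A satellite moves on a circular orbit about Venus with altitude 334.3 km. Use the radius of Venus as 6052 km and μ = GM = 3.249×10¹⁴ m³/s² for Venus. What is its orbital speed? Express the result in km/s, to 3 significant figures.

v ≈ 7.13 km/s

r = 6052 + 334.3 = 6386.3 km = 6.3863×10⁶ m.
For a circular orbit v = √(μ/r) = √(3.249×10¹⁴ / 6.386×10⁶) = √(5.087×10⁷) = 7133 m/s.
That is 7.133 km/s.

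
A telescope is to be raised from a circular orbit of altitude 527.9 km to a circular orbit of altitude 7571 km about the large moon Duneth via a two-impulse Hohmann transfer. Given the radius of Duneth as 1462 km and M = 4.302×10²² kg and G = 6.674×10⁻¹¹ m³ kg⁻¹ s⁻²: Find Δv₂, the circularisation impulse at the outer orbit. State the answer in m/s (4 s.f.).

μ = GM = 6.674×10⁻¹¹ × 4.302×10²² = 2.871×10¹² m³/s².
r₁ = 1462 + 527.9 = 1989.9 km = 1.9899×10⁶ m.
r₂ = 1462 + 7571 = 9033.0 km = 9.0330×10⁶ m.
Transfer ellipse a_t = (r₁ + r₂)/2 = 5.511×10⁶ m.
At r₁: circular v_c1 = √(μ/r₁) = 1201 m/s; transfer-periapsis v_p = √[μ(2/r₁ − 1/a_t)] = 1538 m/s.
At r₂: circular v_c2 = √(μ/r₂) = 563.8 m/s; transfer-apoapsis v_a = √[μ(2/r₂ − 1/a_t)] = 338.8 m/s.
Δv₂ = v_c2 − v_a = 225.0 m/s.

Δv ≈ 225.0 m/s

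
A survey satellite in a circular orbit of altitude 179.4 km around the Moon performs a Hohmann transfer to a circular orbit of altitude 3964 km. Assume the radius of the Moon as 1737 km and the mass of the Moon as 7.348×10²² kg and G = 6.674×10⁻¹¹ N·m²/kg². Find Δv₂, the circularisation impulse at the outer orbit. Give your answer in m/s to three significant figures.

Δv ≈ 270 m/s

μ = GM = 6.674×10⁻¹¹ × 7.348×10²² = 4.904×10¹² m³/s².
r₁ = 1737 + 179.4 = 1916.4 km = 1.9164×10⁶ m.
r₂ = 1737 + 3964 = 5701.0 km = 5.7010×10⁶ m.
Transfer ellipse a_t = (r₁ + r₂)/2 = 3.809×10⁶ m.
At r₁: circular v_c1 = √(μ/r₁) = 1600 m/s; transfer-perilune v_p = √[μ(2/r₁ − 1/a_t)] = 1957 m/s.
At r₂: circular v_c2 = √(μ/r₂) = 927.5 m/s; transfer-apolune v_a = √[μ(2/r₂ − 1/a_t)] = 657.9 m/s.
Δv₂ = v_c2 − v_a = 269.6 m/s.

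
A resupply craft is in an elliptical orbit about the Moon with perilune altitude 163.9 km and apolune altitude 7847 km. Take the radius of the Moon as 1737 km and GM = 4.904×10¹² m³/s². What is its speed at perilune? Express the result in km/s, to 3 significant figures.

r_p = 1737 + 163.9 = 1900.9 km = 1.9009×10⁶ m.
r_a = 1737 + 7847 = 9584.0 km = 9.5840×10⁶ m.
Semi-major axis a = (r_p + r_a)/2 = 5742.4 km = 5.742×10⁶ m.
Vis-viva: v² = μ(2/r − 1/a) = 4.904×10¹² × (1.052×10⁻⁶ − 1.741×10⁻⁷) = 4.306×10⁶ m²/s².
v = 2075 m/s = 2.075 km/s.

v ≈ 2.08 km/s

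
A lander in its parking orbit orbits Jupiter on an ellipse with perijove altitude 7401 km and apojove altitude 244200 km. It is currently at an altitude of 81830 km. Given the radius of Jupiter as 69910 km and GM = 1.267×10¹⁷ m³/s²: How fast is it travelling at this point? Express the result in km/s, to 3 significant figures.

r_p = 69910 + 7401 = 77311 km = 7.7311×10⁷ m.
r_a = 69910 + 244200 = 314110 km = 3.1411×10⁸ m.
r = 69910 + 81830 = 1.5174×10⁵ km = 1.517×10⁸ m.
Semi-major axis a = (r_p + r_a)/2 = 1.9571×10⁵ km = 1.957×10⁸ m.
Vis-viva: v² = μ(2/r − 1/a) = 1.267×10¹⁷ × (1.318×10⁻⁸ − 5.110×10⁻⁹) = 1.023×10⁹ m²/s².
v = 31980 m/s = 31.98 km/s.

v ≈ 32.0 km/s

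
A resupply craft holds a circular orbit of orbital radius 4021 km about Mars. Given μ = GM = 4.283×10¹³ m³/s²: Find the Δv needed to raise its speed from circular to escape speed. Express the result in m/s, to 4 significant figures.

Δv ≈ 1352 m/s

r = 4021 km = 4.021×10⁶ m.
Circular speed v_c = √(μ/r) = 3264 m/s.
Escape speed v_esc = √(2μ/r) = √2 × v_c = 4616 m/s.
Δv = v_esc − v_c = 1352 m/s.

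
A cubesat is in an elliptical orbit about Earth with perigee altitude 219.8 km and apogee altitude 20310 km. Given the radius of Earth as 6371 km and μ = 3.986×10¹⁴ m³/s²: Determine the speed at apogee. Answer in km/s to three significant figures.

r_p = 6371 + 219.8 = 6590.8 km = 6.5908×10⁶ m.
r_a = 6371 + 20310 = 26681 km = 2.6681×10⁷ m.
Semi-major axis a = (r_p + r_a)/2 = 16636 km = 1.664×10⁷ m.
Vis-viva: v² = μ(2/r − 1/a) = 3.986×10¹⁴ × (7.496×10⁻⁸ − 6.011×10⁻⁸) = 5.919×10⁶ m²/s².
v = 2433 m/s = 2.433 km/s.

v ≈ 2.43 km/s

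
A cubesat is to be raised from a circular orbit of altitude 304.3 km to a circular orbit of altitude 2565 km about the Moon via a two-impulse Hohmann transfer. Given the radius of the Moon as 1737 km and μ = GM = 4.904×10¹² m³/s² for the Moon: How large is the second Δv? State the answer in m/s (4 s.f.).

r₁ = 1737 + 304.3 = 2041.3 km = 2.0413×10⁶ m.
r₂ = 1737 + 2565 = 4302.0 km = 4.3020×10⁶ m.
Transfer ellipse a_t = (r₁ + r₂)/2 = 3.172×10⁶ m.
At r₁: circular v_c1 = √(μ/r₁) = 1550 m/s; transfer-perilune v_p = √[μ(2/r₁ − 1/a_t)] = 1805 m/s.
At r₂: circular v_c2 = √(μ/r₂) = 1068 m/s; transfer-apolune v_a = √[μ(2/r₂ − 1/a_t)] = 856.5 m/s.
Δv₂ = v_c2 − v_a = 211.1 m/s.

Δv ≈ 211.1 m/s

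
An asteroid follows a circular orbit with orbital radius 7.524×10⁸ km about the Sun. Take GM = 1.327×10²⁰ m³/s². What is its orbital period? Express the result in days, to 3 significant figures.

r = 7.524×10⁸ km = 7.524×10¹¹ m.
Kepler's third law: T = 2π√(r³/μ) = 2π√((7.524×10¹¹)³ / 1.327×10²⁰).
r³/μ = 3.210×10¹⁵ s², so T = 2π × 5.665×10⁷ = 3.560×10⁸ s.
Converting: 3.560×10⁸ s ÷ 86400 = 4120 days.

T ≈ 4120 days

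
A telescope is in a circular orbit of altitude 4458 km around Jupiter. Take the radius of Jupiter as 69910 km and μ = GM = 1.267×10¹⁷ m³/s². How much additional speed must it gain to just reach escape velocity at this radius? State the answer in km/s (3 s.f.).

Δv ≈ 17.1 km/s

r = 69910 + 4458 = 74368 km = 7.4368×10⁷ m.
Circular speed v_c = √(μ/r) = 41280 m/s.
Escape speed v_esc = √(2μ/r) = √2 × v_c = 58370 m/s.
Δv = v_esc − v_c = 17100 m/s = 17.10 km/s.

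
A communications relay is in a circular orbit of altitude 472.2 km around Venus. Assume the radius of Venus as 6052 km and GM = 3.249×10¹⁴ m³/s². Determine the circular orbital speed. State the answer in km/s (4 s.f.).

v ≈ 7.057 km/s

r = 6052 + 472.2 = 6524.2 km = 6.5242×10⁶ m.
For a circular orbit v = √(μ/r) = √(3.249×10¹⁴ / 6.524×10⁶) = √(4.980×10⁷) = 7057 m/s.
That is 7.057 km/s.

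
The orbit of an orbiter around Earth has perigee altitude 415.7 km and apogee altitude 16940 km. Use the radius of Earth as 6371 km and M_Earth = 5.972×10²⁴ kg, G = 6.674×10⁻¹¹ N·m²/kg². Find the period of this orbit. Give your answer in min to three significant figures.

μ = GM = 6.674×10⁻¹¹ × 5.972×10²⁴ = 3.986×10¹⁴ m³/s².
r_p = 6371 + 415.7 = 6786.7 km = 6.7867×10⁶ m.
r_a = 6371 + 16940 = 23311 km = 2.3311×10⁷ m.
Semi-major axis a = (r_p + r_a)/2 = (6786.7 + 23311)/2 = 15049 km = 1.505×10⁷ m.
By Kepler's third law T = 2π√(a³/μ) = 2π × 2.924×10³ = 1.837×10⁴ s.
= 306.2 min.

T ≈ 306 min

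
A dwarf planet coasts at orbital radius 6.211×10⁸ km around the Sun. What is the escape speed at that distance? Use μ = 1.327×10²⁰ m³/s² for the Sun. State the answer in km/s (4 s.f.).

r = 6.211×10⁸ km = 6.211×10¹¹ m.
Escape speed v_esc = √(2μ/r) = √(2 × 1.327×10²⁰ / 6.211×10¹¹) = √(4.273×10⁸) = 20670 m/s.
= 20.67 km/s.

v_esc ≈ 20.67 km/s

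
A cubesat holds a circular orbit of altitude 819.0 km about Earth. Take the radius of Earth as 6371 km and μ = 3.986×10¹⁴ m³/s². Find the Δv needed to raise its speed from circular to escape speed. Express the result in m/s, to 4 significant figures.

r = 6371 + 819.0 = 7190.0 km = 7.1900×10⁶ m.
Circular speed v_c = √(μ/r) = 7446 m/s.
Escape speed v_esc = √(2μ/r) = √2 × v_c = 10530 m/s.
Δv = v_esc − v_c = 3084 m/s.

Δv ≈ 3084 m/s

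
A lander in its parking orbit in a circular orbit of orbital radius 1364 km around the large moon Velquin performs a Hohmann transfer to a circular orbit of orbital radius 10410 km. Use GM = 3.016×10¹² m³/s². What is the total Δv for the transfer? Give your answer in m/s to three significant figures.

Δv_total ≈ 770 m/s

r₁ = 1364 km = 1.364×10⁶ m.
r₂ = 10410 km = 1.041×10⁷ m.
Transfer ellipse a_t = (r₁ + r₂)/2 = 5.887×10⁶ m.
At r₁: circular v_c1 = √(μ/r₁) = 1487 m/s; transfer-periapsis v_p = √[μ(2/r₁ − 1/a_t)] = 1977 m/s.
Δv₁ = v_p − v_c1 = 490.4 m/s.
At r₂: circular v_c2 = √(μ/r₂) = 538.3 m/s; transfer-apoapsis v_a = √[μ(2/r₂ − 1/a_t)] = 259.1 m/s.
Δv₂ = v_c2 − v_a = 279.2 m/s.
Total Δv = Δv₁ + Δv₂ = 769.5 m/s.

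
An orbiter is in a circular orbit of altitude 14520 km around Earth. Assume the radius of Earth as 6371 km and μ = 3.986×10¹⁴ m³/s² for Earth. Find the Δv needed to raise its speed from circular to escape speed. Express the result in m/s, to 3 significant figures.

r = 6371 + 14520 = 20891 km = 2.0891×10⁷ m.
Circular speed v_c = √(μ/r) = 4368 m/s.
Escape speed v_esc = √(2μ/r) = √2 × v_c = 6177 m/s.
Δv = v_esc − v_c = 1809 m/s.

Δv ≈ 1810 m/s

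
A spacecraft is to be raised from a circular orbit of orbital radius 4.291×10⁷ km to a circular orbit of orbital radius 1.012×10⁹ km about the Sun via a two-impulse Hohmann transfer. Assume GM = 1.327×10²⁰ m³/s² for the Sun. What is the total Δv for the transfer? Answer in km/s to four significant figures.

r₁ = 4.291×10⁷ km = 4.291×10¹⁰ m.
r₂ = 1.012×10⁹ km = 1.012×10¹² m.
Transfer ellipse a_t = (r₁ + r₂)/2 = 5.275×10¹¹ m.
At r₁: circular v_c1 = √(μ/r₁) = 55610 m/s; transfer-perihelion v_p = √[μ(2/r₁ − 1/a_t)] = 77030 m/s.
Δv₁ = v_p − v_c1 = 21420 m/s.
At r₂: circular v_c2 = √(μ/r₂) = 11450 m/s; transfer-aphelion v_a = √[μ(2/r₂ − 1/a_t)] = 3266 m/s.
Δv₂ = v_c2 − v_a = 8185 m/s.
Total Δv = Δv₁ + Δv₂ = 29600 m/s = 29.60 km/s.

Δv_total ≈ 29.60 km/s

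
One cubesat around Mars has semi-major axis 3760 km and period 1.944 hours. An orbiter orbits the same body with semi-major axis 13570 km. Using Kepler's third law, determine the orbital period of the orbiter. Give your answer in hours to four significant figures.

Kepler's third law: T² ∝ a³, so T₂ = T₁ (a₂/a₁)^(3/2).
a₂/a₁ = 3.609, (a₂/a₁)^(3/2) = 6.856.
T₂ = 1.944 × 6.856 = 13.33 hours.

T₂ ≈ 13.33 hours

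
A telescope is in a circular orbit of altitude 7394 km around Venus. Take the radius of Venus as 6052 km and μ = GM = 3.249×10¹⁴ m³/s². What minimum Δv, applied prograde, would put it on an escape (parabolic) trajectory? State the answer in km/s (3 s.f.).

Δv ≈ 2.04 km/s

r = 6052 + 7394 = 13446 km = 1.3446×10⁷ m.
Circular speed v_c = √(μ/r) = 4916 m/s.
Escape speed v_esc = √(2μ/r) = √2 × v_c = 6952 m/s.
Δv = v_esc − v_c = 2036 m/s = 2.036 km/s.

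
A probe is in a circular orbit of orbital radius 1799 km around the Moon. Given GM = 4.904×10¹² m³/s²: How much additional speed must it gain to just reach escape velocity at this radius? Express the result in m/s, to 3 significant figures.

Δv ≈ 684 m/s

r = 1799 km = 1.799×10⁶ m.
Circular speed v_c = √(μ/r) = 1651 m/s.
Escape speed v_esc = √(2μ/r) = √2 × v_c = 2335 m/s.
Δv = v_esc − v_c = 683.9 m/s.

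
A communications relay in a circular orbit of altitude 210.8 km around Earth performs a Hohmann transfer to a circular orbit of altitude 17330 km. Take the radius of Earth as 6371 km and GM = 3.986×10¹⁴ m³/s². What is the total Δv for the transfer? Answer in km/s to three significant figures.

Δv_total ≈ 3.35 km/s

r₁ = 6371 + 210.8 = 6581.8 km = 6.5818×10⁶ m.
r₂ = 6371 + 17330 = 23701 km = 2.3701×10⁷ m.
Transfer ellipse a_t = (r₁ + r₂)/2 = 1.514×10⁷ m.
At r₁: circular v_c1 = √(μ/r₁) = 7782 m/s; transfer-perigee v_p = √[μ(2/r₁ − 1/a_t)] = 9736 m/s.
Δv₁ = v_p − v_c1 = 1954 m/s.
At r₂: circular v_c2 = √(μ/r₂) = 4101 m/s; transfer-apogee v_a = √[μ(2/r₂ − 1/a_t)] = 2704 m/s.
Δv₂ = v_c2 − v_a = 1397 m/s.
Total Δv = Δv₁ + Δv₂ = 3351 m/s = 3.351 km/s.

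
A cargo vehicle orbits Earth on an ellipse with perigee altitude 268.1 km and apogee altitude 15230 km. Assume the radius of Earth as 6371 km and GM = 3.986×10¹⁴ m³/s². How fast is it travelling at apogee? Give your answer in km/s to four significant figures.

r_p = 6371 + 268.1 = 6639.1 km = 6.6391×10⁶ m.
r_a = 6371 + 15230 = 21601 km = 2.1601×10⁷ m.
Semi-major axis a = (r_p + r_a)/2 = 14120 km = 1.412×10⁷ m.
Vis-viva: v² = μ(2/r − 1/a) = 3.986×10¹⁴ × (9.259×10⁻⁸ − 7.082×10⁻⁸) = 8.676×10⁶ m²/s².
v = 2946 m/s = 2.946 km/s.

v ≈ 2.946 km/s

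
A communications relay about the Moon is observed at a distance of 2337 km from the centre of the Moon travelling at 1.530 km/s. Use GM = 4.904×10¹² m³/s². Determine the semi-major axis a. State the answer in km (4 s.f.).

a ≈ 2642 km

r = 2.337×10⁶ m.
Vis-viva rearranged: 1/a = 2/r − v²/μ = 8.558×10⁻⁷ − 4.773×10⁻⁷ = 3.785×10⁻⁷ m⁻¹.
a = 2.642×10⁶ m = 2642.3 km.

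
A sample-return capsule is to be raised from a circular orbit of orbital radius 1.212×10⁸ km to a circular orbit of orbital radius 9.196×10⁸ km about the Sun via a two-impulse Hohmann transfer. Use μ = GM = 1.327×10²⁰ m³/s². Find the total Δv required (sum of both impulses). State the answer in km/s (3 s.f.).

Δv_total ≈ 17.1 km/s

r₁ = 1.212×10⁸ km = 1.212×10¹¹ m.
r₂ = 9.196×10⁸ km = 9.196×10¹¹ m.
Transfer ellipse a_t = (r₁ + r₂)/2 = 5.204×10¹¹ m.
At r₁: circular v_c1 = √(μ/r₁) = 33090 m/s; transfer-perihelion v_p = √[μ(2/r₁ − 1/a_t)] = 43990 m/s.
Δv₁ = v_p − v_c1 = 10900 m/s.
At r₂: circular v_c2 = √(μ/r₂) = 12010 m/s; transfer-aphelion v_a = √[μ(2/r₂ − 1/a_t)] = 5797 m/s.
Δv₂ = v_c2 − v_a = 6215 m/s.
Total Δv = Δv₁ + Δv₂ = 17110 m/s = 17.11 km/s.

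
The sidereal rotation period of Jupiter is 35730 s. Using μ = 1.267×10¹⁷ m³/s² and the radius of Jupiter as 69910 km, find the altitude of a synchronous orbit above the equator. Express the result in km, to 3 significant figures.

h_sync ≈ 90100 km

A synchronous orbit has period T, so by Kepler's third law a = (μT²/4π²)^(1/3).
μT²/4π² = 1.267×10¹⁷ × (3.573×10⁴)² / 39.48 = 4.097×10²⁴ m³.
a = 1.600×10⁸ m = 1.6002×10⁵ km.
Altitude h = a − R = 1.6002×10⁵ − 69910 = 90105 km.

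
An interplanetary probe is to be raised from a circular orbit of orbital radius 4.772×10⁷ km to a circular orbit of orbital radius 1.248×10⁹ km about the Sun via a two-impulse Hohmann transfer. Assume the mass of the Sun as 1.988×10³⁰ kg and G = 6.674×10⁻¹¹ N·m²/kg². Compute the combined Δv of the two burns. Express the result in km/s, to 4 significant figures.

Δv_total ≈ 27.97 km/s

μ = GM = 6.674×10⁻¹¹ × 1.988×10³⁰ = 1.327×10²⁰ m³/s².
r₁ = 4.772×10⁷ km = 4.772×10¹⁰ m.
r₂ = 1.248×10⁹ km = 1.248×10¹² m.
Transfer ellipse a_t = (r₁ + r₂)/2 = 6.479×10¹¹ m.
At r₁: circular v_c1 = √(μ/r₁) = 52730 m/s; transfer-perihelion v_p = √[μ(2/r₁ − 1/a_t)] = 73180 m/s.
Δv₁ = v_p − v_c1 = 20460 m/s.
At r₂: circular v_c2 = √(μ/r₂) = 10310 m/s; transfer-aphelion v_a = √[μ(2/r₂ − 1/a_t)] = 2798 m/s.
Δv₂ = v_c2 − v_a = 7512 m/s.
Total Δv = Δv₁ + Δv₂ = 27970 m/s = 27.97 km/s.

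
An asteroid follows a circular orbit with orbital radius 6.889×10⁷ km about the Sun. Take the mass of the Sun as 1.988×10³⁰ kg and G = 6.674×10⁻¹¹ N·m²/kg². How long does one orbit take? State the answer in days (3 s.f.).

μ = GM = 6.674×10⁻¹¹ × 1.988×10³⁰ = 1.327×10²⁰ m³/s².
r = 6.889×10⁷ km = 6.889×10¹⁰ m.
Kepler's third law: T = 2π√(r³/μ) = 2π√((6.889×10¹⁰)³ / 1.327×10²⁰).
r³/μ = 2.464×10¹² s², so T = 2π × 1.570×10⁶ = 9.863×10⁶ s.
Converting: 9.863×10⁶ s ÷ 86400 = 114.2 days.

T ≈ 114 days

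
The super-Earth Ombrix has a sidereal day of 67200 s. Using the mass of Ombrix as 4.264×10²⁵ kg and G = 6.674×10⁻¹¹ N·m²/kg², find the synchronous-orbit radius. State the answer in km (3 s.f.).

μ = GM = 6.674×10⁻¹¹ × 4.264×10²⁵ = 2.846×10¹⁵ m³/s².
A synchronous orbit has period T, so by Kepler's third law a = (μT²/4π²)^(1/3).
μT²/4π² = 2.846×10¹⁵ × (6.720×10⁴)² / 39.48 = 3.255×10²³ m³.
a = 6.879×10⁷ m = 68790 km.

r_sync ≈ 68800 km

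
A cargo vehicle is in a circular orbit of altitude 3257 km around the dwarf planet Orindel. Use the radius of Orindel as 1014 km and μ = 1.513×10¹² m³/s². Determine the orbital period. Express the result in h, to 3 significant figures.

T ≈ 12.5 h

r = 1014 + 3257 = 4271.0 km = 4.2710×10⁶ m.
Kepler's third law: T = 2π√(r³/μ) = 2π√((4.271×10⁶)³ / 1.513×10¹²).
r³/μ = 5.149×10⁷ s², so T = 2π × 7.176×10³ = 4.509×10⁴ s.
Converting: 4.509×10⁴ s ÷ 3600 = 12.52 h.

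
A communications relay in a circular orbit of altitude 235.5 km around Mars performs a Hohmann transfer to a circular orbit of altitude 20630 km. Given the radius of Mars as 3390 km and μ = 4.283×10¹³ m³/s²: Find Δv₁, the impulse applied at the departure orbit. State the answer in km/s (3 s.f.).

Δv ≈ 1.09 km/s

r₁ = 3390 + 235.5 = 3625.5 km = 3.6255×10⁶ m.
r₂ = 3390 + 20630 = 24020 km = 2.4020×10⁷ m.
Transfer ellipse a_t = (r₁ + r₂)/2 = 1.382×10⁷ m.
At r₁: circular v_c1 = √(μ/r₁) = 3437 m/s; transfer-periapsis v_p = √[μ(2/r₁ − 1/a_t)] = 4531 m/s.
Δv₁ = v_p − v_c1 = 1094 m/s.
= 1.094 km/s.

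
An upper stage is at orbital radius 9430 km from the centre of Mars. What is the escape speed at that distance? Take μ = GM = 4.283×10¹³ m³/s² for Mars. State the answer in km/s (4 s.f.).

v_esc ≈ 3.014 km/s

r = 9430 km = 9.430×10⁶ m.
Escape speed v_esc = √(2μ/r) = √(2 × 4.283×10¹³ / 9.430×10⁶) = √(9.084×10⁶) = 3014 m/s.
= 3.014 km/s.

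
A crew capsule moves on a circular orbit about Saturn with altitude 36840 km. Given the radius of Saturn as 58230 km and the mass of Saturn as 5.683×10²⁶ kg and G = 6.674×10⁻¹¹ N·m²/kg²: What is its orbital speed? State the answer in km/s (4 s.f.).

v ≈ 19.97 km/s

μ = GM = 6.674×10⁻¹¹ × 5.683×10²⁶ = 3.793×10¹⁶ m³/s².
r = 58230 + 36840 = 95070 km = 9.5070×10⁷ m.
For a circular orbit v = √(μ/r) = √(3.793×10¹⁶ / 9.507×10⁷) = √(3.990×10⁸) = 19970 m/s.
That is 19.97 km/s.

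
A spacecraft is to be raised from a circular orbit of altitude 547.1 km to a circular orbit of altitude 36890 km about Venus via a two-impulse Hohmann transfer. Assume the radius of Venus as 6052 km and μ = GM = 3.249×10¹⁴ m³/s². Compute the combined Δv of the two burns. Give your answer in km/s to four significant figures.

Δv_total ≈ 3.553 km/s

r₁ = 6052 + 547.1 = 6599.1 km = 6.5991×10⁶ m.
r₂ = 6052 + 36890 = 42942 km = 4.2942×10⁷ m.
Transfer ellipse a_t = (r₁ + r₂)/2 = 2.477×10⁷ m.
At r₁: circular v_c1 = √(μ/r₁) = 7017 m/s; transfer-periapsis v_p = √[μ(2/r₁ − 1/a_t)] = 9239 m/s.
Δv₁ = v_p − v_c1 = 2222 m/s.
At r₂: circular v_c2 = √(μ/r₂) = 2751 m/s; transfer-apoapsis v_a = √[μ(2/r₂ − 1/a_t)] = 1420 m/s.
Δv₂ = v_c2 − v_a = 1331 m/s.
Total Δv = Δv₁ + Δv₂ = 3553 m/s = 3.553 km/s.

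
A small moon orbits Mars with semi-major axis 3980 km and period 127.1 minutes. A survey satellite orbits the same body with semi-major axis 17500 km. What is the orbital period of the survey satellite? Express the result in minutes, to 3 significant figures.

Kepler's third law: T² ∝ a³, so T₂ = T₁ (a₂/a₁)^(3/2).
a₂/a₁ = 4.397, (a₂/a₁)^(3/2) = 9.220.
T₂ = 127.1 × 9.220 = 1172 minutes.

T₂ ≈ 1170 minutes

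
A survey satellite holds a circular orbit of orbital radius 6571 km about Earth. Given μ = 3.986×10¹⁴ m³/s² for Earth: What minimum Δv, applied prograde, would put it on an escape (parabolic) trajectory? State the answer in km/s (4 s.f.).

r = 6571 km = 6.571×10⁶ m.
Circular speed v_c = √(μ/r) = 7788 m/s.
Escape speed v_esc = √(2μ/r) = √2 × v_c = 11010 m/s.
Δv = v_esc − v_c = 3226 m/s = 3.226 km/s.

Δv ≈ 3.226 km/s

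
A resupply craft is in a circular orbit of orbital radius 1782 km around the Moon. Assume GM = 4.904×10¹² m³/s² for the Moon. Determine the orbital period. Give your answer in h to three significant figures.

T ≈ 1.87 h

r = 1782 km = 1.782×10⁶ m.
Kepler's third law: T = 2π√(r³/μ) = 2π√((1.782×10⁶)³ / 4.904×10¹²).
r³/μ = 1.154×10⁶ s², so T = 2π × 1.074×10³ = 6.749×10³ s.
Converting: 6.749×10³ s ÷ 3600 = 1.875 h.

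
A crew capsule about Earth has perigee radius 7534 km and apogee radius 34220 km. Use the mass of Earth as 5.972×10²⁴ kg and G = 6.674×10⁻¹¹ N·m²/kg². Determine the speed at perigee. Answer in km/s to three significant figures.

v ≈ 9.31 km/s

μ = GM = 6.674×10⁻¹¹ × 5.972×10²⁴ = 3.986×10¹⁴ m³/s².
Semi-major axis a = (r_p + r_a)/2 = 20877 km = 2.088×10⁷ m.
Vis-viva: v² = μ(2/r − 1/a) = 3.986×10¹⁴ × (2.655×10⁻⁷ − 4.790×10⁻⁸) = 8.671×10⁷ m²/s².
v = 9312 m/s = 9.312 km/s.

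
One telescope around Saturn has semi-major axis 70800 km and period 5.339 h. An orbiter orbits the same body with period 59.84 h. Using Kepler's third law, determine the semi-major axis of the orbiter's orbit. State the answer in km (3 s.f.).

a₂ ≈ 3.55×10⁵ km

Kepler's third law: a³ ∝ T², so a₂ = a₁ (T₂/T₁)^(2/3).
T₂/T₁ = 11.21, (T₂/T₁)^(2/3) = 5.008.
a₂ = 70800 × 5.008 = 3.546×10⁵ km.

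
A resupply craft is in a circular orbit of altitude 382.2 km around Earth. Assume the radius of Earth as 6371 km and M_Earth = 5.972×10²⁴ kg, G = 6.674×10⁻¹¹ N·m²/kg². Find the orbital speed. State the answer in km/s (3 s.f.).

v ≈ 7.68 km/s

μ = GM = 6.674×10⁻¹¹ × 5.972×10²⁴ = 3.986×10¹⁴ m³/s².
r = 6371 + 382.2 = 6753.2 km = 6.7532×10⁶ m.
For a circular orbit v = √(μ/r) = √(3.986×10¹⁴ / 6.753×10⁶) = √(5.902×10⁷) = 7682 m/s.
That is 7.682 km/s.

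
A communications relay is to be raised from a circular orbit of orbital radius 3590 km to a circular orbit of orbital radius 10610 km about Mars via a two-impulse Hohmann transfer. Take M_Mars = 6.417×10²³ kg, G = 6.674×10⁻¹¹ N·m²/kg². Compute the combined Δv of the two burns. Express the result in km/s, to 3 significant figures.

μ = GM = 6.674×10⁻¹¹ × 6.417×10²³ = 4.283×10¹³ m³/s².
r₁ = 3590 km = 3.590×10⁶ m.
r₂ = 10610 km = 1.061×10⁷ m.
Transfer ellipse a_t = (r₁ + r₂)/2 = 7.100×10⁶ m.
At r₁: circular v_c1 = √(μ/r₁) = 3454 m/s; transfer-periapsis v_p = √[μ(2/r₁ − 1/a_t)] = 4222 m/s.
Δv₁ = v_p − v_c1 = 768.3 m/s.
At r₂: circular v_c2 = √(μ/r₂) = 2009 m/s; transfer-apoapsis v_a = √[μ(2/r₂ − 1/a_t)] = 1429 m/s.
Δv₂ = v_c2 − v_a = 580.5 m/s.
Total Δv = Δv₁ + Δv₂ = 1349 m/s = 1.349 km/s.

Δv_total ≈ 1.35 km/s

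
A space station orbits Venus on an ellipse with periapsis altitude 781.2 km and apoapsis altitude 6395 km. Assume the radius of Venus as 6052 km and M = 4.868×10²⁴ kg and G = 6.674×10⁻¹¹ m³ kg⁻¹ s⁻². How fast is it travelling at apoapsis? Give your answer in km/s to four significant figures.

v ≈ 4.301 km/s

μ = GM = 6.674×10⁻¹¹ × 4.868×10²⁴ = 3.249×10¹⁴ m³/s².
r_p = 6052 + 781.2 = 6833.2 km = 6.8332×10⁶ m.
r_a = 6052 + 6395 = 12447 km = 1.2447×10⁷ m.
Semi-major axis a = (r_p + r_a)/2 = 9640.1 km = 9.640×10⁶ m.
Vis-viva: v² = μ(2/r − 1/a) = 3.249×10¹⁴ × (1.607×10⁻⁷ − 1.037×10⁻⁷) = 1.850×10⁷ m²/s².
v = 4301 m/s = 4.301 km/s.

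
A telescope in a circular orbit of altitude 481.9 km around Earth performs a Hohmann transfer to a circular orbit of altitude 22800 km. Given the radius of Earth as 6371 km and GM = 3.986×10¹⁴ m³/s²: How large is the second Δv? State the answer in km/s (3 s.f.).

r₁ = 6371 + 481.9 = 6852.9 km = 6.8529×10⁶ m.
r₂ = 6371 + 22800 = 29171 km = 2.9171×10⁷ m.
Transfer ellipse a_t = (r₁ + r₂)/2 = 1.801×10⁷ m.
At r₁: circular v_c1 = √(μ/r₁) = 7627 m/s; transfer-perigee v_p = √[μ(2/r₁ − 1/a_t)] = 9706 m/s.
At r₂: circular v_c2 = √(μ/r₂) = 3697 m/s; transfer-apogee v_a = √[μ(2/r₂ − 1/a_t)] = 2280 m/s.
Δv₂ = v_c2 − v_a = 1416 m/s.
= 1.416 km/s.

Δv ≈ 1.42 km/s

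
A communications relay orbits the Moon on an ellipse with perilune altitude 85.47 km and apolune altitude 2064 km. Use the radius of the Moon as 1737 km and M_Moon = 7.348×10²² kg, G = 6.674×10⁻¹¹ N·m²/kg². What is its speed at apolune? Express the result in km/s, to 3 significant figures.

v ≈ 0.914 km/s

μ = GM = 6.674×10⁻¹¹ × 7.348×10²² = 4.904×10¹² m³/s².
r_p = 1737 + 85.47 = 1822.5 km = 1.8225×10⁶ m.
r_a = 1737 + 2064 = 3801.0 km = 3.8010×10⁶ m.
Semi-major axis a = (r_p + r_a)/2 = 2811.7 km = 2.812×10⁶ m.
Vis-viva: v² = μ(2/r − 1/a) = 4.904×10¹² × (5.262×10⁻⁷ − 3.557×10⁻⁷) = 8.363×10⁵ m²/s².
v = 914.5 m/s = 0.9145 km/s.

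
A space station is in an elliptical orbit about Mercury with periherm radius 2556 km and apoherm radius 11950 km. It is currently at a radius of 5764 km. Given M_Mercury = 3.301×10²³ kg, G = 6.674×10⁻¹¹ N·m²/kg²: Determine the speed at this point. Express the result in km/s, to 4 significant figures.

μ = GM = 6.674×10⁻¹¹ × 3.301×10²³ = 2.203×10¹³ m³/s².
Semi-major axis a = (r_p + r_a)/2 = 7253.0 km = 7.253×10⁶ m.
Vis-viva: v² = μ(2/r − 1/a) = 2.203×10¹³ × (3.470×10⁻⁷ − 1.379×10⁻⁷) = 4.607×10⁶ m²/s².
v = 2146 m/s = 2.146 km/s.

v ≈ 2.146 km/s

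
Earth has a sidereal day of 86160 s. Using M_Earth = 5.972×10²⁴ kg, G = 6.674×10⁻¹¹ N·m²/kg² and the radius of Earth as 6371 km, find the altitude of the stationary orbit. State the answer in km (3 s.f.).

μ = GM = 6.674×10⁻¹¹ × 5.972×10²⁴ = 3.986×10¹⁴ m³/s².
A synchronous orbit has period T, so by Kepler's third law a = (μT²/4π²)^(1/3).
μT²/4π² = 3.986×10¹⁴ × (8.616×10⁴)² / 39.48 = 7.495×10²² m³.
a = 4.216×10⁷ m = 42162 km.
Altitude h = a − R = 42162 − 6371 = 35791 km.

h_sync ≈ 35800 km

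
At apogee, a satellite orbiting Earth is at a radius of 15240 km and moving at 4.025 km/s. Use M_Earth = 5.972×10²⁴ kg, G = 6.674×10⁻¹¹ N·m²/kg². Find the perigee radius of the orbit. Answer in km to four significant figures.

perigee radius ≈ 6838 km

μ = GM = 6.674×10⁻¹¹ × 5.972×10²⁴ = 3.986×10¹⁴ m³/s².
r_a = 1.524×10⁷ m.
Specific energy ε = v²/2 − μ/r = -1.805×10⁷ J/kg, so a = −μ/(2ε) = 1.104×10⁷ m.
The apsides satisfy r_p + r_a = 2a, so the perigee radius is 2a − r_a = 6.838×10⁶ m = 6838.3 km.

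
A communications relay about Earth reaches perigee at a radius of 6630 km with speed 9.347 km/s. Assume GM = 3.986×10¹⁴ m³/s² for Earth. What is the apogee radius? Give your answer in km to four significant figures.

r_p = 6.630×10⁶ m.
Specific energy ε = v²/2 − μ/r = -1.644×10⁷ J/kg, so a = −μ/(2ε) = 1.212×10⁷ m.
The apsides satisfy r_p + r_a = 2a, so the apogee radius is 2a − r_p = 1.762×10⁷ m = 17619 km.

apogee radius ≈ 17620 km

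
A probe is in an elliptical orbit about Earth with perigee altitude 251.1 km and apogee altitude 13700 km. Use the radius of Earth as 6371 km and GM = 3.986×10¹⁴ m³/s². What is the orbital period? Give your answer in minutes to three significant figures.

T ≈ 256 minutes

r_p = 6371 + 251.1 = 6622.1 km = 6.6221×10⁶ m.
r_a = 6371 + 13700 = 20071 km = 2.0071×10⁷ m.
Semi-major axis a = (r_p + r_a)/2 = (6622.1 + 20071)/2 = 13347 km = 1.335×10⁷ m.
By Kepler's third law T = 2π√(a³/μ) = 2π × 2.442×10³ = 1.534×10⁴ s.
= 255.7 minutes.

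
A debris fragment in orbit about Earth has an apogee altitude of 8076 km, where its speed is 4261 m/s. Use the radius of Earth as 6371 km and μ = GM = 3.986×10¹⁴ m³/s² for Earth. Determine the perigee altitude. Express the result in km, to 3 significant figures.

perigee altitude ≈ 713 km

r_a = 6371 + 8076 = 14447 km = 1.445×10⁷ m.
Specific energy ε = v²/2 − μ/r = -1.851×10⁷ J/kg, so a = −μ/(2ε) = 1.077×10⁷ m.
The apsides satisfy r_p + r_a = 2a, so the perigee radius is 2a − r_a = 7.084×10⁶ m = 7084.5 km.
Perigee altitude = 7084.5 − 6371 = 713.46 km.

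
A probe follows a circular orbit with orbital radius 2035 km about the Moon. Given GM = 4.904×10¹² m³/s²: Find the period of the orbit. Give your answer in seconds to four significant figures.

T ≈ 8237 seconds

r = 2035 km = 2.035×10⁶ m.
Kepler's third law: T = 2π√(r³/μ) = 2π√((2.035×10⁶)³ / 4.904×10¹²).
r³/μ = 1.718×10⁶ s², so T = 2π × 1.311×10³ = 8.237×10³ s.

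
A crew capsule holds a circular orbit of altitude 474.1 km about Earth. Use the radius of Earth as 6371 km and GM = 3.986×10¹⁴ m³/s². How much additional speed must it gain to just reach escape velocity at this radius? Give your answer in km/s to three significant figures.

r = 6371 + 474.1 = 6845.1 km = 6.8451×10⁶ m.
Circular speed v_c = √(μ/r) = 7631 m/s.
Escape speed v_esc = √(2μ/r) = √2 × v_c = 10790 m/s.
Δv = v_esc − v_c = 3161 m/s = 3.161 km/s.

Δv ≈ 3.16 km/s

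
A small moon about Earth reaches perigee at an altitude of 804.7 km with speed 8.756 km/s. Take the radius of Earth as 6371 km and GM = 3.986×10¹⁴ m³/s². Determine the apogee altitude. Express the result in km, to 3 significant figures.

apogee altitude ≈ 9610 km

r_p = 6371 + 804.7 = 7175.7 km = 7.176×10⁶ m.
Specific energy ε = v²/2 − μ/r = -1.721×10⁷ J/kg, so a = −μ/(2ε) = 1.158×10⁷ m.
The apsides satisfy r_p + r_a = 2a, so the apogee radius is 2a − r_p = 1.598×10⁷ m = 15979 km.
Apogee altitude = 15979 − 6371 = 9607.8 km.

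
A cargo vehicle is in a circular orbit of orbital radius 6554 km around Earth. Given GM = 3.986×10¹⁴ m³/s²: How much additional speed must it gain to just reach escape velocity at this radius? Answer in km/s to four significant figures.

r = 6554 km = 6.554×10⁶ m.
Circular speed v_c = √(μ/r) = 7799 m/s.
Escape speed v_esc = √(2μ/r) = √2 × v_c = 11030 m/s.
Δv = v_esc − v_c = 3230 m/s = 3.230 km/s.

Δv ≈ 3.230 km/s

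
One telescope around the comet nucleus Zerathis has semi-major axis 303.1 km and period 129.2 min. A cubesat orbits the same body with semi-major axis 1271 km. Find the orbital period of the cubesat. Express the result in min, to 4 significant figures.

Kepler's third law: T² ∝ a³, so T₂ = T₁ (a₂/a₁)^(3/2).
a₂/a₁ = 4.193, (a₂/a₁)^(3/2) = 8.587.
T₂ = 129.2 × 8.587 = 1109 min.

T₂ ≈ 1109 min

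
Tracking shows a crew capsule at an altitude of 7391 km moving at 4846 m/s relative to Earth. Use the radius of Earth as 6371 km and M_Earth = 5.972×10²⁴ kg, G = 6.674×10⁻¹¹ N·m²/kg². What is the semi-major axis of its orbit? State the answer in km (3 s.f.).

μ = GM = 6.674×10⁻¹¹ × 5.972×10²⁴ = 3.986×10¹⁴ m³/s².
r = 6371 + 7391 = 13762 km = 1.376×10⁷ m.
Vis-viva rearranged: 1/a = 2/r − v²/μ = 1.453×10⁻⁷ − 5.892×10⁻⁸ = 8.641×10⁻⁸ m⁻¹.
a = 1.157×10⁷ m = 11573 km.

a ≈ 11600 km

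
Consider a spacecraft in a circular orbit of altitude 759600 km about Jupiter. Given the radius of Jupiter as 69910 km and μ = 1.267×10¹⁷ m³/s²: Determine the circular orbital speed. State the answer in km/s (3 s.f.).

v ≈ 12.4 km/s

r = 69910 + 759600 = 829510 km = 8.2951×10⁸ m.
For a circular orbit v = √(μ/r) = √(1.267×10¹⁷ / 8.295×10⁸) = √(1.527×10⁸) = 12360 m/s.
That is 12.36 km/s.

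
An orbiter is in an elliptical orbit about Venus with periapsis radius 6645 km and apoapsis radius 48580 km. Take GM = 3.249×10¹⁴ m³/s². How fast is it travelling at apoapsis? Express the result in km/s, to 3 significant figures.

Semi-major axis a = (r_p + r_a)/2 = 27612 km = 2.761×10⁷ m.
Vis-viva: v² = μ(2/r − 1/a) = 3.249×10¹⁴ × (4.117×10⁻⁸ − 3.622×10⁻⁸) = 1.609×10⁶ m²/s².
v = 1269 m/s = 1.269 km/s.

v ≈ 1.27 km/s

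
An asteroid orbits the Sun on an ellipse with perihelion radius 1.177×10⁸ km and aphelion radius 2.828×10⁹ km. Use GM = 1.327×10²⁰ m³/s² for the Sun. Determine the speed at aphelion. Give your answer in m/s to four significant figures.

v ≈ 1936 m/s

Semi-major axis a = (r_p + r_a)/2 = 1.4728×10⁹ km = 1.473×10¹² m.
Vis-viva: v² = μ(2/r − 1/a) = 1.327×10²⁰ × (7.072×10⁻¹³ − 6.790×10⁻¹³) = 3.750×10⁶ m²/s².
v = 1936 m/s.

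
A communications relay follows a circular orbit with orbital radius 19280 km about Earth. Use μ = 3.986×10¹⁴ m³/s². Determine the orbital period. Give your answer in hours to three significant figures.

T ≈ 7.40 hours

r = 19280 km = 1.928×10⁷ m.
Kepler's third law: T = 2π√(r³/μ) = 2π√((1.928×10⁷)³ / 3.986×10¹⁴).
r³/μ = 1.798×10⁷ s², so T = 2π × 4.240×10³ = 2.664×10⁴ s.
Converting: 2.664×10⁴ s ÷ 3600 = 7.401 hours.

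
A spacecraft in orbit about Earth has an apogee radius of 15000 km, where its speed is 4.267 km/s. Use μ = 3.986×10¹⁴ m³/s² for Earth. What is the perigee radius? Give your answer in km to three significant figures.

perigee radius ≈ 7820 km

r_a = 1.500×10⁷ m.
Specific energy ε = v²/2 − μ/r = -1.747×10⁷ J/kg, so a = −μ/(2ε) = 1.141×10⁷ m.
The apsides satisfy r_p + r_a = 2a, so the perigee radius is 2a − r_a = 7.817×10⁶ m = 7816.7 km.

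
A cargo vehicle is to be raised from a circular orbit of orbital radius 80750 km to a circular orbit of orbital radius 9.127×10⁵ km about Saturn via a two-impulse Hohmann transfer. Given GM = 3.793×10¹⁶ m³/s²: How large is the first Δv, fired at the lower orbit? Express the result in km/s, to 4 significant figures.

Δv ≈ 7.705 km/s

r₁ = 80750 km = 8.075×10⁷ m.
r₂ = 9.127×10⁵ km = 9.127×10⁸ m.
Transfer ellipse a_t = (r₁ + r₂)/2 = 4.967×10⁸ m.
At r₁: circular v_c1 = √(μ/r₁) = 21670 m/s; transfer-perikrone v_p = √[μ(2/r₁ − 1/a_t)] = 29380 m/s.
Δv₁ = v_p − v_c1 = 7705 m/s.
= 7.705 km/s.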